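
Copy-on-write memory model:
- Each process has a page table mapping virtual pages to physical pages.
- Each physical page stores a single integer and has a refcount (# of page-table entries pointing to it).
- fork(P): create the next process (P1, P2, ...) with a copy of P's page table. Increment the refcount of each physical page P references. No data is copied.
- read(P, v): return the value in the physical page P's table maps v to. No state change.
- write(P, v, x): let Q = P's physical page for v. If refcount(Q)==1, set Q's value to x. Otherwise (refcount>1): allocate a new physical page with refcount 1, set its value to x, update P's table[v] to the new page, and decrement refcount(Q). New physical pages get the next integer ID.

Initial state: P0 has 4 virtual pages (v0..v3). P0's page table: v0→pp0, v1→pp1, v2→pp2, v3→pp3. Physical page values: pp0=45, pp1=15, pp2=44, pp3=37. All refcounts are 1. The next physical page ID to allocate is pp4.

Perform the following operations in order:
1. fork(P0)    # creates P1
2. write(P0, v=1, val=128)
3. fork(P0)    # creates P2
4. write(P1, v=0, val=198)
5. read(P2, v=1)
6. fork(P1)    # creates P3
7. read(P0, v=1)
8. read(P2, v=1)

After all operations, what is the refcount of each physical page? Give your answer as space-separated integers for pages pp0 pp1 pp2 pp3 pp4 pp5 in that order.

Answer: 2 2 4 4 2 2

Derivation:
Op 1: fork(P0) -> P1. 4 ppages; refcounts: pp0:2 pp1:2 pp2:2 pp3:2
Op 2: write(P0, v1, 128). refcount(pp1)=2>1 -> COPY to pp4. 5 ppages; refcounts: pp0:2 pp1:1 pp2:2 pp3:2 pp4:1
Op 3: fork(P0) -> P2. 5 ppages; refcounts: pp0:3 pp1:1 pp2:3 pp3:3 pp4:2
Op 4: write(P1, v0, 198). refcount(pp0)=3>1 -> COPY to pp5. 6 ppages; refcounts: pp0:2 pp1:1 pp2:3 pp3:3 pp4:2 pp5:1
Op 5: read(P2, v1) -> 128. No state change.
Op 6: fork(P1) -> P3. 6 ppages; refcounts: pp0:2 pp1:2 pp2:4 pp3:4 pp4:2 pp5:2
Op 7: read(P0, v1) -> 128. No state change.
Op 8: read(P2, v1) -> 128. No state change.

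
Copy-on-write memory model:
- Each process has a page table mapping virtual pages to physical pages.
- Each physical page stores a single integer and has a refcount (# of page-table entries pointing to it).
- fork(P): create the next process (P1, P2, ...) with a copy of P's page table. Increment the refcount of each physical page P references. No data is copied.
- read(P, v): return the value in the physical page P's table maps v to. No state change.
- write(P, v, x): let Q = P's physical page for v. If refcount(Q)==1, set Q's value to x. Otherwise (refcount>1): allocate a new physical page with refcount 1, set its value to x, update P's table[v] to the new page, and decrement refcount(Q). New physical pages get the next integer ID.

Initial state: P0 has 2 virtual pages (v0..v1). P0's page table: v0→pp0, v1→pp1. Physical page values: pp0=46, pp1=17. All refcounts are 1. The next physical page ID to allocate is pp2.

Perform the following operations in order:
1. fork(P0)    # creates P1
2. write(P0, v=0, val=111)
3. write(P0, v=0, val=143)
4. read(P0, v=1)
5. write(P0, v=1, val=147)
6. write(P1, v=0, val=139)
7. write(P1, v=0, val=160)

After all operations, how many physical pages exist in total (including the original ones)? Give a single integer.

Answer: 4

Derivation:
Op 1: fork(P0) -> P1. 2 ppages; refcounts: pp0:2 pp1:2
Op 2: write(P0, v0, 111). refcount(pp0)=2>1 -> COPY to pp2. 3 ppages; refcounts: pp0:1 pp1:2 pp2:1
Op 3: write(P0, v0, 143). refcount(pp2)=1 -> write in place. 3 ppages; refcounts: pp0:1 pp1:2 pp2:1
Op 4: read(P0, v1) -> 17. No state change.
Op 5: write(P0, v1, 147). refcount(pp1)=2>1 -> COPY to pp3. 4 ppages; refcounts: pp0:1 pp1:1 pp2:1 pp3:1
Op 6: write(P1, v0, 139). refcount(pp0)=1 -> write in place. 4 ppages; refcounts: pp0:1 pp1:1 pp2:1 pp3:1
Op 7: write(P1, v0, 160). refcount(pp0)=1 -> write in place. 4 ppages; refcounts: pp0:1 pp1:1 pp2:1 pp3:1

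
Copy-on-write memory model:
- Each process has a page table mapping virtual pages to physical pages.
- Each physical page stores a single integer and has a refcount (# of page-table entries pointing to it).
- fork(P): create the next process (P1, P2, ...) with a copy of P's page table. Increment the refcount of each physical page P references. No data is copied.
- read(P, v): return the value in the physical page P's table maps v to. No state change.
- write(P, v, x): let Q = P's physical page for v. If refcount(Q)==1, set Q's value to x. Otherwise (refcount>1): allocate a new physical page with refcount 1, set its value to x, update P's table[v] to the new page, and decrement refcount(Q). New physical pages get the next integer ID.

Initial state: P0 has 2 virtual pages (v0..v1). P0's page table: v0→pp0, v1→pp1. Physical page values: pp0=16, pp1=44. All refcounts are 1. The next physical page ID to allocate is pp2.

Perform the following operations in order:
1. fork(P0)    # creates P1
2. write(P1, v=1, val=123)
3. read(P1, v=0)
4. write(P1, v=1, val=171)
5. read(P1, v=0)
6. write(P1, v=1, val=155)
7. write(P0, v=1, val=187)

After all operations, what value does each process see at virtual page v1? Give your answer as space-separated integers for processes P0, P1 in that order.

Op 1: fork(P0) -> P1. 2 ppages; refcounts: pp0:2 pp1:2
Op 2: write(P1, v1, 123). refcount(pp1)=2>1 -> COPY to pp2. 3 ppages; refcounts: pp0:2 pp1:1 pp2:1
Op 3: read(P1, v0) -> 16. No state change.
Op 4: write(P1, v1, 171). refcount(pp2)=1 -> write in place. 3 ppages; refcounts: pp0:2 pp1:1 pp2:1
Op 5: read(P1, v0) -> 16. No state change.
Op 6: write(P1, v1, 155). refcount(pp2)=1 -> write in place. 3 ppages; refcounts: pp0:2 pp1:1 pp2:1
Op 7: write(P0, v1, 187). refcount(pp1)=1 -> write in place. 3 ppages; refcounts: pp0:2 pp1:1 pp2:1
P0: v1 -> pp1 = 187
P1: v1 -> pp2 = 155

Answer: 187 155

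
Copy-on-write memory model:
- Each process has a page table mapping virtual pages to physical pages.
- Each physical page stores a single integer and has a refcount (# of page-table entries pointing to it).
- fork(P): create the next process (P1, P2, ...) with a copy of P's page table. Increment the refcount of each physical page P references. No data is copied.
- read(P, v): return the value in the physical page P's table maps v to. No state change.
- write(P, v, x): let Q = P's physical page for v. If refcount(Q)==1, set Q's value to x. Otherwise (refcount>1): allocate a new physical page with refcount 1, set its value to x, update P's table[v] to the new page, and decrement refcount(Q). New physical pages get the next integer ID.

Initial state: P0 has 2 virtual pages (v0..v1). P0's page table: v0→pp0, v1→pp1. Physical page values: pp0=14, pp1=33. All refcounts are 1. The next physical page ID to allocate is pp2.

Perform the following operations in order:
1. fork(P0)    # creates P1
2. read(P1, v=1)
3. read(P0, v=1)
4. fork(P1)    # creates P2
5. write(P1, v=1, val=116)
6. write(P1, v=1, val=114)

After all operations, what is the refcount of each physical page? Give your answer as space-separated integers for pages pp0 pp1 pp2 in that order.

Answer: 3 2 1

Derivation:
Op 1: fork(P0) -> P1. 2 ppages; refcounts: pp0:2 pp1:2
Op 2: read(P1, v1) -> 33. No state change.
Op 3: read(P0, v1) -> 33. No state change.
Op 4: fork(P1) -> P2. 2 ppages; refcounts: pp0:3 pp1:3
Op 5: write(P1, v1, 116). refcount(pp1)=3>1 -> COPY to pp2. 3 ppages; refcounts: pp0:3 pp1:2 pp2:1
Op 6: write(P1, v1, 114). refcount(pp2)=1 -> write in place. 3 ppages; refcounts: pp0:3 pp1:2 pp2:1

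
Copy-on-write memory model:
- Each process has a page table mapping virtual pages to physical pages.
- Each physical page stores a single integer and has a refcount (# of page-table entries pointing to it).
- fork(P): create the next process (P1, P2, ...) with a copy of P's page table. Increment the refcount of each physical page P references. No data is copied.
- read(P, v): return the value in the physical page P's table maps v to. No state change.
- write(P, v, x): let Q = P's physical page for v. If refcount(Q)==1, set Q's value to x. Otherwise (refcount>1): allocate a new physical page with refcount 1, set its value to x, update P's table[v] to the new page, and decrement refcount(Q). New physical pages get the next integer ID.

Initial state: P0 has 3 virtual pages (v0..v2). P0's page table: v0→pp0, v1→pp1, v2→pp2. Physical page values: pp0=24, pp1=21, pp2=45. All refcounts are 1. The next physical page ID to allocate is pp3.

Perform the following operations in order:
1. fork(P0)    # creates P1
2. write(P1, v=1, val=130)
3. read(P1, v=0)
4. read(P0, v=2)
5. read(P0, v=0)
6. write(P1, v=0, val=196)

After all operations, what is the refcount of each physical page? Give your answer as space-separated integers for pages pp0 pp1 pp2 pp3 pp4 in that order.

Op 1: fork(P0) -> P1. 3 ppages; refcounts: pp0:2 pp1:2 pp2:2
Op 2: write(P1, v1, 130). refcount(pp1)=2>1 -> COPY to pp3. 4 ppages; refcounts: pp0:2 pp1:1 pp2:2 pp3:1
Op 3: read(P1, v0) -> 24. No state change.
Op 4: read(P0, v2) -> 45. No state change.
Op 5: read(P0, v0) -> 24. No state change.
Op 6: write(P1, v0, 196). refcount(pp0)=2>1 -> COPY to pp4. 5 ppages; refcounts: pp0:1 pp1:1 pp2:2 pp3:1 pp4:1

Answer: 1 1 2 1 1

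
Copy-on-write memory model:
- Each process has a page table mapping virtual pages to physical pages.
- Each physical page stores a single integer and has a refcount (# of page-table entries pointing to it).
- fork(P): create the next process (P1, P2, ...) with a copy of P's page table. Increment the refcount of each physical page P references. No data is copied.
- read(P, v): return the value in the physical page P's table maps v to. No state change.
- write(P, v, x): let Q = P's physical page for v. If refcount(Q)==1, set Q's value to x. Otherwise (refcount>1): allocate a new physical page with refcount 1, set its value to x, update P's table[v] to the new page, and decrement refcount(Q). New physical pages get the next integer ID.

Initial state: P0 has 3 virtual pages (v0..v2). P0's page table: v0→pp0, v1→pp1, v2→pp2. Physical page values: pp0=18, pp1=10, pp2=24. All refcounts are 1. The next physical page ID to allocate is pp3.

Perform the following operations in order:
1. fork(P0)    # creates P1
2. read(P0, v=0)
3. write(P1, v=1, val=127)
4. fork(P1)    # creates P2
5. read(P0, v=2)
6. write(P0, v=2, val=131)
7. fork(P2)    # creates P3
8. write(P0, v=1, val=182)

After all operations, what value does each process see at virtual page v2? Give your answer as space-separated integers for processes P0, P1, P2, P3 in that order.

Answer: 131 24 24 24

Derivation:
Op 1: fork(P0) -> P1. 3 ppages; refcounts: pp0:2 pp1:2 pp2:2
Op 2: read(P0, v0) -> 18. No state change.
Op 3: write(P1, v1, 127). refcount(pp1)=2>1 -> COPY to pp3. 4 ppages; refcounts: pp0:2 pp1:1 pp2:2 pp3:1
Op 4: fork(P1) -> P2. 4 ppages; refcounts: pp0:3 pp1:1 pp2:3 pp3:2
Op 5: read(P0, v2) -> 24. No state change.
Op 6: write(P0, v2, 131). refcount(pp2)=3>1 -> COPY to pp4. 5 ppages; refcounts: pp0:3 pp1:1 pp2:2 pp3:2 pp4:1
Op 7: fork(P2) -> P3. 5 ppages; refcounts: pp0:4 pp1:1 pp2:3 pp3:3 pp4:1
Op 8: write(P0, v1, 182). refcount(pp1)=1 -> write in place. 5 ppages; refcounts: pp0:4 pp1:1 pp2:3 pp3:3 pp4:1
P0: v2 -> pp4 = 131
P1: v2 -> pp2 = 24
P2: v2 -> pp2 = 24
P3: v2 -> pp2 = 24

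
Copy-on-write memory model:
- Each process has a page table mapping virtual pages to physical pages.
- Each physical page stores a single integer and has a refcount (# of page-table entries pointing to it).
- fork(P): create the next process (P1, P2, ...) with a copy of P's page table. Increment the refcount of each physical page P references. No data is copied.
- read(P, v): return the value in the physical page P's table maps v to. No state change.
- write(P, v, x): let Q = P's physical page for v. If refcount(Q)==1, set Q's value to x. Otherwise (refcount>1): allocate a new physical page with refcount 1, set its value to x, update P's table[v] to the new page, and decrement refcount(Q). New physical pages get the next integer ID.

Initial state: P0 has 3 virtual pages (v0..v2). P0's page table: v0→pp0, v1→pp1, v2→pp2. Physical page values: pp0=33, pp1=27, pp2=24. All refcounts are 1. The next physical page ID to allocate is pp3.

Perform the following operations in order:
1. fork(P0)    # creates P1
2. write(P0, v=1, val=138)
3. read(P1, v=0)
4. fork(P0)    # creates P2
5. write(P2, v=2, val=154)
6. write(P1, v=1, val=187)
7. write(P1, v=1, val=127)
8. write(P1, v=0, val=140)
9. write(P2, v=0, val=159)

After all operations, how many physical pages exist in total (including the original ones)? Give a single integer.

Answer: 7

Derivation:
Op 1: fork(P0) -> P1. 3 ppages; refcounts: pp0:2 pp1:2 pp2:2
Op 2: write(P0, v1, 138). refcount(pp1)=2>1 -> COPY to pp3. 4 ppages; refcounts: pp0:2 pp1:1 pp2:2 pp3:1
Op 3: read(P1, v0) -> 33. No state change.
Op 4: fork(P0) -> P2. 4 ppages; refcounts: pp0:3 pp1:1 pp2:3 pp3:2
Op 5: write(P2, v2, 154). refcount(pp2)=3>1 -> COPY to pp4. 5 ppages; refcounts: pp0:3 pp1:1 pp2:2 pp3:2 pp4:1
Op 6: write(P1, v1, 187). refcount(pp1)=1 -> write in place. 5 ppages; refcounts: pp0:3 pp1:1 pp2:2 pp3:2 pp4:1
Op 7: write(P1, v1, 127). refcount(pp1)=1 -> write in place. 5 ppages; refcounts: pp0:3 pp1:1 pp2:2 pp3:2 pp4:1
Op 8: write(P1, v0, 140). refcount(pp0)=3>1 -> COPY to pp5. 6 ppages; refcounts: pp0:2 pp1:1 pp2:2 pp3:2 pp4:1 pp5:1
Op 9: write(P2, v0, 159). refcount(pp0)=2>1 -> COPY to pp6. 7 ppages; refcounts: pp0:1 pp1:1 pp2:2 pp3:2 pp4:1 pp5:1 pp6:1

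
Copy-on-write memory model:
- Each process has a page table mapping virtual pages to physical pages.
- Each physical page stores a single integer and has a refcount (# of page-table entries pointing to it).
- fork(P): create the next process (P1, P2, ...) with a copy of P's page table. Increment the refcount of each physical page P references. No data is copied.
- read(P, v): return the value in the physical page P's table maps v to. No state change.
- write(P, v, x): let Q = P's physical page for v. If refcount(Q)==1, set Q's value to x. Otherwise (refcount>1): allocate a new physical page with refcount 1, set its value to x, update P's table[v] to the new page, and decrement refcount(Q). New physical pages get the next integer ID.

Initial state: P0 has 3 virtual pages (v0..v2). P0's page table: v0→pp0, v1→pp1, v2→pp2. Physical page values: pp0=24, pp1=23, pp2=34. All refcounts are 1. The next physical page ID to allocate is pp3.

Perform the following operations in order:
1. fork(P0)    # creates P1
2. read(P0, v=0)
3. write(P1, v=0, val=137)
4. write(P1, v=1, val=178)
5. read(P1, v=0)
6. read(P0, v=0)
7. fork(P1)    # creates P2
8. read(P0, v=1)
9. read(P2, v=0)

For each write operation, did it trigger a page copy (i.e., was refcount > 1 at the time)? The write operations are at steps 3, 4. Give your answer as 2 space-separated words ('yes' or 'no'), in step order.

Op 1: fork(P0) -> P1. 3 ppages; refcounts: pp0:2 pp1:2 pp2:2
Op 2: read(P0, v0) -> 24. No state change.
Op 3: write(P1, v0, 137). refcount(pp0)=2>1 -> COPY to pp3. 4 ppages; refcounts: pp0:1 pp1:2 pp2:2 pp3:1
Op 4: write(P1, v1, 178). refcount(pp1)=2>1 -> COPY to pp4. 5 ppages; refcounts: pp0:1 pp1:1 pp2:2 pp3:1 pp4:1
Op 5: read(P1, v0) -> 137. No state change.
Op 6: read(P0, v0) -> 24. No state change.
Op 7: fork(P1) -> P2. 5 ppages; refcounts: pp0:1 pp1:1 pp2:3 pp3:2 pp4:2
Op 8: read(P0, v1) -> 23. No state change.
Op 9: read(P2, v0) -> 137. No state change.

yes yes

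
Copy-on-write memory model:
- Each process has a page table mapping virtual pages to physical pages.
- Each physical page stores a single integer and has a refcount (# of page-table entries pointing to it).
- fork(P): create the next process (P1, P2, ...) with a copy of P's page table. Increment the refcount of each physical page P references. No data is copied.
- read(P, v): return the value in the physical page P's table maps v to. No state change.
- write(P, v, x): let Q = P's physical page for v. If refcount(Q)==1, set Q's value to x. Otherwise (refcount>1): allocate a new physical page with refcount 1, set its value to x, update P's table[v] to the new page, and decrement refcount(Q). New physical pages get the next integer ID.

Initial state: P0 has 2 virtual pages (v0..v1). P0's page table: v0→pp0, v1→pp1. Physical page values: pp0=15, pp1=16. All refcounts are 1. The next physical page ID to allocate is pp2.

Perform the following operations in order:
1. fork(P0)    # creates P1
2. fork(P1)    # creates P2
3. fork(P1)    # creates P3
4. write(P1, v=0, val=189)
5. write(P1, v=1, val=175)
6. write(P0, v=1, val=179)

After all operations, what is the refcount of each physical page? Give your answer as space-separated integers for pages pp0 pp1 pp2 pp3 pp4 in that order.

Answer: 3 2 1 1 1

Derivation:
Op 1: fork(P0) -> P1. 2 ppages; refcounts: pp0:2 pp1:2
Op 2: fork(P1) -> P2. 2 ppages; refcounts: pp0:3 pp1:3
Op 3: fork(P1) -> P3. 2 ppages; refcounts: pp0:4 pp1:4
Op 4: write(P1, v0, 189). refcount(pp0)=4>1 -> COPY to pp2. 3 ppages; refcounts: pp0:3 pp1:4 pp2:1
Op 5: write(P1, v1, 175). refcount(pp1)=4>1 -> COPY to pp3. 4 ppages; refcounts: pp0:3 pp1:3 pp2:1 pp3:1
Op 6: write(P0, v1, 179). refcount(pp1)=3>1 -> COPY to pp4. 5 ppages; refcounts: pp0:3 pp1:2 pp2:1 pp3:1 pp4:1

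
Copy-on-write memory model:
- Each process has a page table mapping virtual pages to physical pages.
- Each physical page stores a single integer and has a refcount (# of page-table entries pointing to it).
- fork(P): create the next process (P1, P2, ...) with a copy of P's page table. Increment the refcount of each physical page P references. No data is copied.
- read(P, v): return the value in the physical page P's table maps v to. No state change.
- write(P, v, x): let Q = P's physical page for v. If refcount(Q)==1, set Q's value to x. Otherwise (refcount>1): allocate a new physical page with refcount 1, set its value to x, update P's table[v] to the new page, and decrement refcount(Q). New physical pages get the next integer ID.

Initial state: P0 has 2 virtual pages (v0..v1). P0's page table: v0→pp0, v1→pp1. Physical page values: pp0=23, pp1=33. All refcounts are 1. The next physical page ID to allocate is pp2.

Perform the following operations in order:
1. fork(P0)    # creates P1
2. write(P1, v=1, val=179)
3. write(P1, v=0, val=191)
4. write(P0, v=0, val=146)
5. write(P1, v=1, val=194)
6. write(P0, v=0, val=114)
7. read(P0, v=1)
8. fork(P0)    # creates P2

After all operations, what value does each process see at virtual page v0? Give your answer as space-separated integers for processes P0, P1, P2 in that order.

Op 1: fork(P0) -> P1. 2 ppages; refcounts: pp0:2 pp1:2
Op 2: write(P1, v1, 179). refcount(pp1)=2>1 -> COPY to pp2. 3 ppages; refcounts: pp0:2 pp1:1 pp2:1
Op 3: write(P1, v0, 191). refcount(pp0)=2>1 -> COPY to pp3. 4 ppages; refcounts: pp0:1 pp1:1 pp2:1 pp3:1
Op 4: write(P0, v0, 146). refcount(pp0)=1 -> write in place. 4 ppages; refcounts: pp0:1 pp1:1 pp2:1 pp3:1
Op 5: write(P1, v1, 194). refcount(pp2)=1 -> write in place. 4 ppages; refcounts: pp0:1 pp1:1 pp2:1 pp3:1
Op 6: write(P0, v0, 114). refcount(pp0)=1 -> write in place. 4 ppages; refcounts: pp0:1 pp1:1 pp2:1 pp3:1
Op 7: read(P0, v1) -> 33. No state change.
Op 8: fork(P0) -> P2. 4 ppages; refcounts: pp0:2 pp1:2 pp2:1 pp3:1
P0: v0 -> pp0 = 114
P1: v0 -> pp3 = 191
P2: v0 -> pp0 = 114

Answer: 114 191 114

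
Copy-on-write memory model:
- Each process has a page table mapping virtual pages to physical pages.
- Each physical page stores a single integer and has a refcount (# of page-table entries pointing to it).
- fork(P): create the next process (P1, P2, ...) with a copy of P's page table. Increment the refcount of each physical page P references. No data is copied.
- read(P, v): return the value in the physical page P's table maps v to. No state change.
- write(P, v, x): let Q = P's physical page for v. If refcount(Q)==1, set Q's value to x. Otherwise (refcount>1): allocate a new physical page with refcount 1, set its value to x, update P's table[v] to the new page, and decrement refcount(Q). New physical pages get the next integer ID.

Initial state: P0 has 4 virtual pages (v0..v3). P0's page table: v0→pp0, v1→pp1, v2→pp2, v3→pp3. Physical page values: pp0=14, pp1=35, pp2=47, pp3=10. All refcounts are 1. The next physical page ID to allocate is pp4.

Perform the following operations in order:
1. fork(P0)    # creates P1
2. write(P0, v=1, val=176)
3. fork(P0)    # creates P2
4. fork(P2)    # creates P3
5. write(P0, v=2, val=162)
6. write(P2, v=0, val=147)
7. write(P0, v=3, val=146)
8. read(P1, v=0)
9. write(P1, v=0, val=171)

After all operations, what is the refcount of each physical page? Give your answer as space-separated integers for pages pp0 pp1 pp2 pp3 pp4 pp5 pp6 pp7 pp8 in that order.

Op 1: fork(P0) -> P1. 4 ppages; refcounts: pp0:2 pp1:2 pp2:2 pp3:2
Op 2: write(P0, v1, 176). refcount(pp1)=2>1 -> COPY to pp4. 5 ppages; refcounts: pp0:2 pp1:1 pp2:2 pp3:2 pp4:1
Op 3: fork(P0) -> P2. 5 ppages; refcounts: pp0:3 pp1:1 pp2:3 pp3:3 pp4:2
Op 4: fork(P2) -> P3. 5 ppages; refcounts: pp0:4 pp1:1 pp2:4 pp3:4 pp4:3
Op 5: write(P0, v2, 162). refcount(pp2)=4>1 -> COPY to pp5. 6 ppages; refcounts: pp0:4 pp1:1 pp2:3 pp3:4 pp4:3 pp5:1
Op 6: write(P2, v0, 147). refcount(pp0)=4>1 -> COPY to pp6. 7 ppages; refcounts: pp0:3 pp1:1 pp2:3 pp3:4 pp4:3 pp5:1 pp6:1
Op 7: write(P0, v3, 146). refcount(pp3)=4>1 -> COPY to pp7. 8 ppages; refcounts: pp0:3 pp1:1 pp2:3 pp3:3 pp4:3 pp5:1 pp6:1 pp7:1
Op 8: read(P1, v0) -> 14. No state change.
Op 9: write(P1, v0, 171). refcount(pp0)=3>1 -> COPY to pp8. 9 ppages; refcounts: pp0:2 pp1:1 pp2:3 pp3:3 pp4:3 pp5:1 pp6:1 pp7:1 pp8:1

Answer: 2 1 3 3 3 1 1 1 1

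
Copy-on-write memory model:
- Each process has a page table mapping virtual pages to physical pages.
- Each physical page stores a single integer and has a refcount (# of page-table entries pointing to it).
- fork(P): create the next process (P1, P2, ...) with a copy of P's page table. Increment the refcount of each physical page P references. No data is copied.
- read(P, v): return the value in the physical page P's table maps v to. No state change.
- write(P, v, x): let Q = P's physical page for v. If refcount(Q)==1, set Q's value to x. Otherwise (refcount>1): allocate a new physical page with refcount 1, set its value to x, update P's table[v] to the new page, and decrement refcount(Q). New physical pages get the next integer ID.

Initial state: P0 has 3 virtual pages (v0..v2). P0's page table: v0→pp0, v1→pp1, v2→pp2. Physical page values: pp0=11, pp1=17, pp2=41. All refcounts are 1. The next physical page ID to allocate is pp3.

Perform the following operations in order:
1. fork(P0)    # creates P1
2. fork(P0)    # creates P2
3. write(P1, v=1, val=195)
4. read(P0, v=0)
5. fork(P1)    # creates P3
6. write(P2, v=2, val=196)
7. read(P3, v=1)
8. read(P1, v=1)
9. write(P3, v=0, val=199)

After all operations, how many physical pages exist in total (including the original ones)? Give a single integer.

Answer: 6

Derivation:
Op 1: fork(P0) -> P1. 3 ppages; refcounts: pp0:2 pp1:2 pp2:2
Op 2: fork(P0) -> P2. 3 ppages; refcounts: pp0:3 pp1:3 pp2:3
Op 3: write(P1, v1, 195). refcount(pp1)=3>1 -> COPY to pp3. 4 ppages; refcounts: pp0:3 pp1:2 pp2:3 pp3:1
Op 4: read(P0, v0) -> 11. No state change.
Op 5: fork(P1) -> P3. 4 ppages; refcounts: pp0:4 pp1:2 pp2:4 pp3:2
Op 6: write(P2, v2, 196). refcount(pp2)=4>1 -> COPY to pp4. 5 ppages; refcounts: pp0:4 pp1:2 pp2:3 pp3:2 pp4:1
Op 7: read(P3, v1) -> 195. No state change.
Op 8: read(P1, v1) -> 195. No state change.
Op 9: write(P3, v0, 199). refcount(pp0)=4>1 -> COPY to pp5. 6 ppages; refcounts: pp0:3 pp1:2 pp2:3 pp3:2 pp4:1 pp5:1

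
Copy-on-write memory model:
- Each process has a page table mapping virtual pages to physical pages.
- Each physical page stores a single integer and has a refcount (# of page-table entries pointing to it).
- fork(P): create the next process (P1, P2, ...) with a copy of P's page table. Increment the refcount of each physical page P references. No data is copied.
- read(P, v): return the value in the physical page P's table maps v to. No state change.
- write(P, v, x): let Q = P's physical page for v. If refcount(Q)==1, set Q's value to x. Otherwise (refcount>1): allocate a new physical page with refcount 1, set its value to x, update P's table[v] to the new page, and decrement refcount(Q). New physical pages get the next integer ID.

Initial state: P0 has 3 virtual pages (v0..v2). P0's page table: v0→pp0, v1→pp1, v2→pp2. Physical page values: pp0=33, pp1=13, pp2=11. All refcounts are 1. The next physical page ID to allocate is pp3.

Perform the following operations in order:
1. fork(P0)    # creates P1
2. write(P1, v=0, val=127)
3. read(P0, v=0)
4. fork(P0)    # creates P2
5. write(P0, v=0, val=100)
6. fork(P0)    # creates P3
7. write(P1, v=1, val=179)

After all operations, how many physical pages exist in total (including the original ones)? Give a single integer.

Answer: 6

Derivation:
Op 1: fork(P0) -> P1. 3 ppages; refcounts: pp0:2 pp1:2 pp2:2
Op 2: write(P1, v0, 127). refcount(pp0)=2>1 -> COPY to pp3. 4 ppages; refcounts: pp0:1 pp1:2 pp2:2 pp3:1
Op 3: read(P0, v0) -> 33. No state change.
Op 4: fork(P0) -> P2. 4 ppages; refcounts: pp0:2 pp1:3 pp2:3 pp3:1
Op 5: write(P0, v0, 100). refcount(pp0)=2>1 -> COPY to pp4. 5 ppages; refcounts: pp0:1 pp1:3 pp2:3 pp3:1 pp4:1
Op 6: fork(P0) -> P3. 5 ppages; refcounts: pp0:1 pp1:4 pp2:4 pp3:1 pp4:2
Op 7: write(P1, v1, 179). refcount(pp1)=4>1 -> COPY to pp5. 6 ppages; refcounts: pp0:1 pp1:3 pp2:4 pp3:1 pp4:2 pp5:1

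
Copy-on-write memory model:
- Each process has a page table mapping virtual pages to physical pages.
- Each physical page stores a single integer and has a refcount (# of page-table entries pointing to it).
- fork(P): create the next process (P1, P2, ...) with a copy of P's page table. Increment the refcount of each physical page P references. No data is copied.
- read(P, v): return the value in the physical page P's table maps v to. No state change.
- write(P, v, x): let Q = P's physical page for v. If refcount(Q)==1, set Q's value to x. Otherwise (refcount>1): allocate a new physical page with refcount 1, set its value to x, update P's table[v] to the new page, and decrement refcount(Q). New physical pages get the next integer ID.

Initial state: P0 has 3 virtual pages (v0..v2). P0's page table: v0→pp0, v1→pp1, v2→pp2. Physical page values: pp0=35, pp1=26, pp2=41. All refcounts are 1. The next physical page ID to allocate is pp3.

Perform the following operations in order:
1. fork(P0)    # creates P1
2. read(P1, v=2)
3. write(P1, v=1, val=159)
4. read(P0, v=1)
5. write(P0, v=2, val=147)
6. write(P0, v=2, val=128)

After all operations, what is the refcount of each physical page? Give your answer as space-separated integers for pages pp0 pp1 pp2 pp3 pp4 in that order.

Answer: 2 1 1 1 1

Derivation:
Op 1: fork(P0) -> P1. 3 ppages; refcounts: pp0:2 pp1:2 pp2:2
Op 2: read(P1, v2) -> 41. No state change.
Op 3: write(P1, v1, 159). refcount(pp1)=2>1 -> COPY to pp3. 4 ppages; refcounts: pp0:2 pp1:1 pp2:2 pp3:1
Op 4: read(P0, v1) -> 26. No state change.
Op 5: write(P0, v2, 147). refcount(pp2)=2>1 -> COPY to pp4. 5 ppages; refcounts: pp0:2 pp1:1 pp2:1 pp3:1 pp4:1
Op 6: write(P0, v2, 128). refcount(pp4)=1 -> write in place. 5 ppages; refcounts: pp0:2 pp1:1 pp2:1 pp3:1 pp4:1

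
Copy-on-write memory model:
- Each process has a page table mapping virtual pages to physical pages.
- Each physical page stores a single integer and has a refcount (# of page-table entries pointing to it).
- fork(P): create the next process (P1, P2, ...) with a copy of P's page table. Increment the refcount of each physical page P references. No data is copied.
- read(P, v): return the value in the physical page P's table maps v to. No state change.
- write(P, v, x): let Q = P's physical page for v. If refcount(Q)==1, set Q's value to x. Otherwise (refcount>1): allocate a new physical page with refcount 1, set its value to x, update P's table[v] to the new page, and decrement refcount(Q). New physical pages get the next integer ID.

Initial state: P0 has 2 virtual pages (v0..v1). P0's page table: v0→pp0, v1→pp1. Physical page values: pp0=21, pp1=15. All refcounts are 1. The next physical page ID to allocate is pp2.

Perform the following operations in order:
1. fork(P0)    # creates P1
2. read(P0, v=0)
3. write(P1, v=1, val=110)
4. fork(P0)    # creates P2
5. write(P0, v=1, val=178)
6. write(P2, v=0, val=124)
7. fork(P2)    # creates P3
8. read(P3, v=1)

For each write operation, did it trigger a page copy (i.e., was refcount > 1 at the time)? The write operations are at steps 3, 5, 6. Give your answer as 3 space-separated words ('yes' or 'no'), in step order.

Op 1: fork(P0) -> P1. 2 ppages; refcounts: pp0:2 pp1:2
Op 2: read(P0, v0) -> 21. No state change.
Op 3: write(P1, v1, 110). refcount(pp1)=2>1 -> COPY to pp2. 3 ppages; refcounts: pp0:2 pp1:1 pp2:1
Op 4: fork(P0) -> P2. 3 ppages; refcounts: pp0:3 pp1:2 pp2:1
Op 5: write(P0, v1, 178). refcount(pp1)=2>1 -> COPY to pp3. 4 ppages; refcounts: pp0:3 pp1:1 pp2:1 pp3:1
Op 6: write(P2, v0, 124). refcount(pp0)=3>1 -> COPY to pp4. 5 ppages; refcounts: pp0:2 pp1:1 pp2:1 pp3:1 pp4:1
Op 7: fork(P2) -> P3. 5 ppages; refcounts: pp0:2 pp1:2 pp2:1 pp3:1 pp4:2
Op 8: read(P3, v1) -> 15. No state change.

yes yes yes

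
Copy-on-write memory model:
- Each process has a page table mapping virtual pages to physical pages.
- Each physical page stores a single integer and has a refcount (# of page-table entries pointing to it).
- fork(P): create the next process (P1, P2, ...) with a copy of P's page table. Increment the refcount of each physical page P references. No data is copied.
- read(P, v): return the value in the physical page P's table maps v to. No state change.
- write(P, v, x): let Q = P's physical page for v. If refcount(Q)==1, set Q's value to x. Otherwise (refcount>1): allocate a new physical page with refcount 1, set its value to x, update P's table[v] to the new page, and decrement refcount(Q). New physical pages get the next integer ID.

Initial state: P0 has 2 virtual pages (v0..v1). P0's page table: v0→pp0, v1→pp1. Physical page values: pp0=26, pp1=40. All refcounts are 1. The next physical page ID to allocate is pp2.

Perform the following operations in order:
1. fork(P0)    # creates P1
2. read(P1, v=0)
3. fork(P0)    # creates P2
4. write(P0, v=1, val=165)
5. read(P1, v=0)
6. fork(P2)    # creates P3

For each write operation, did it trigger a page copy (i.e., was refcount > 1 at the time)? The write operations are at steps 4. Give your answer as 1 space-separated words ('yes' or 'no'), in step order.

Op 1: fork(P0) -> P1. 2 ppages; refcounts: pp0:2 pp1:2
Op 2: read(P1, v0) -> 26. No state change.
Op 3: fork(P0) -> P2. 2 ppages; refcounts: pp0:3 pp1:3
Op 4: write(P0, v1, 165). refcount(pp1)=3>1 -> COPY to pp2. 3 ppages; refcounts: pp0:3 pp1:2 pp2:1
Op 5: read(P1, v0) -> 26. No state change.
Op 6: fork(P2) -> P3. 3 ppages; refcounts: pp0:4 pp1:3 pp2:1

yes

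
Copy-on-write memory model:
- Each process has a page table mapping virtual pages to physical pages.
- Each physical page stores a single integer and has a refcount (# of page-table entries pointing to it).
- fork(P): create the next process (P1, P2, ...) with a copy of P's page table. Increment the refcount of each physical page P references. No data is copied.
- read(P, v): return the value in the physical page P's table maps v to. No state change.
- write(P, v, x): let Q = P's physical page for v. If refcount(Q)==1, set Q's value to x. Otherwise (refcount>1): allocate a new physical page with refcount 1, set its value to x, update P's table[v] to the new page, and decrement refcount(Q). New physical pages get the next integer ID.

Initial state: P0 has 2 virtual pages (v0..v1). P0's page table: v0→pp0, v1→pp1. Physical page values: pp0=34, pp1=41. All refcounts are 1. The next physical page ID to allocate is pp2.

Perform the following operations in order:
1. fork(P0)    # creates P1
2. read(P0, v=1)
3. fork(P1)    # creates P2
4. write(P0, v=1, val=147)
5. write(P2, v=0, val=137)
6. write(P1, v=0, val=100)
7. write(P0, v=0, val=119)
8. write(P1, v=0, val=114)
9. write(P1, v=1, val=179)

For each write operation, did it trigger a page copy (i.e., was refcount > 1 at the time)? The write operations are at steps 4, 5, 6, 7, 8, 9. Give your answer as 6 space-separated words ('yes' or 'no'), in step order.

Op 1: fork(P0) -> P1. 2 ppages; refcounts: pp0:2 pp1:2
Op 2: read(P0, v1) -> 41. No state change.
Op 3: fork(P1) -> P2. 2 ppages; refcounts: pp0:3 pp1:3
Op 4: write(P0, v1, 147). refcount(pp1)=3>1 -> COPY to pp2. 3 ppages; refcounts: pp0:3 pp1:2 pp2:1
Op 5: write(P2, v0, 137). refcount(pp0)=3>1 -> COPY to pp3. 4 ppages; refcounts: pp0:2 pp1:2 pp2:1 pp3:1
Op 6: write(P1, v0, 100). refcount(pp0)=2>1 -> COPY to pp4. 5 ppages; refcounts: pp0:1 pp1:2 pp2:1 pp3:1 pp4:1
Op 7: write(P0, v0, 119). refcount(pp0)=1 -> write in place. 5 ppages; refcounts: pp0:1 pp1:2 pp2:1 pp3:1 pp4:1
Op 8: write(P1, v0, 114). refcount(pp4)=1 -> write in place. 5 ppages; refcounts: pp0:1 pp1:2 pp2:1 pp3:1 pp4:1
Op 9: write(P1, v1, 179). refcount(pp1)=2>1 -> COPY to pp5. 6 ppages; refcounts: pp0:1 pp1:1 pp2:1 pp3:1 pp4:1 pp5:1

yes yes yes no no yes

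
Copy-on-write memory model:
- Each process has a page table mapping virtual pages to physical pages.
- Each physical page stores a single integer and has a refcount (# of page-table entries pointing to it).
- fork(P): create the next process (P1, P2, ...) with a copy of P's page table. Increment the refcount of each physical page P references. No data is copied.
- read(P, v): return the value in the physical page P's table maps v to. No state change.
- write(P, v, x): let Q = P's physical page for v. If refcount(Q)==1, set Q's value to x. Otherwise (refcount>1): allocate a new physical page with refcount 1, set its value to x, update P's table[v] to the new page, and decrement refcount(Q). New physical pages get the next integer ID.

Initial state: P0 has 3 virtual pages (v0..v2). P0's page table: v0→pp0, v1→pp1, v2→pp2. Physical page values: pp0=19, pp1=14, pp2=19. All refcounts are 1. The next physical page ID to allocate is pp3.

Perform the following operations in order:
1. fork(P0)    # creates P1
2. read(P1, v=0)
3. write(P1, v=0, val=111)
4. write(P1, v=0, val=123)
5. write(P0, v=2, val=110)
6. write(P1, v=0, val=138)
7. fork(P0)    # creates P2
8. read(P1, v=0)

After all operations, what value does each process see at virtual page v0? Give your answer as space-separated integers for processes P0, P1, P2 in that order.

Answer: 19 138 19

Derivation:
Op 1: fork(P0) -> P1. 3 ppages; refcounts: pp0:2 pp1:2 pp2:2
Op 2: read(P1, v0) -> 19. No state change.
Op 3: write(P1, v0, 111). refcount(pp0)=2>1 -> COPY to pp3. 4 ppages; refcounts: pp0:1 pp1:2 pp2:2 pp3:1
Op 4: write(P1, v0, 123). refcount(pp3)=1 -> write in place. 4 ppages; refcounts: pp0:1 pp1:2 pp2:2 pp3:1
Op 5: write(P0, v2, 110). refcount(pp2)=2>1 -> COPY to pp4. 5 ppages; refcounts: pp0:1 pp1:2 pp2:1 pp3:1 pp4:1
Op 6: write(P1, v0, 138). refcount(pp3)=1 -> write in place. 5 ppages; refcounts: pp0:1 pp1:2 pp2:1 pp3:1 pp4:1
Op 7: fork(P0) -> P2. 5 ppages; refcounts: pp0:2 pp1:3 pp2:1 pp3:1 pp4:2
Op 8: read(P1, v0) -> 138. No state change.
P0: v0 -> pp0 = 19
P1: v0 -> pp3 = 138
P2: v0 -> pp0 = 19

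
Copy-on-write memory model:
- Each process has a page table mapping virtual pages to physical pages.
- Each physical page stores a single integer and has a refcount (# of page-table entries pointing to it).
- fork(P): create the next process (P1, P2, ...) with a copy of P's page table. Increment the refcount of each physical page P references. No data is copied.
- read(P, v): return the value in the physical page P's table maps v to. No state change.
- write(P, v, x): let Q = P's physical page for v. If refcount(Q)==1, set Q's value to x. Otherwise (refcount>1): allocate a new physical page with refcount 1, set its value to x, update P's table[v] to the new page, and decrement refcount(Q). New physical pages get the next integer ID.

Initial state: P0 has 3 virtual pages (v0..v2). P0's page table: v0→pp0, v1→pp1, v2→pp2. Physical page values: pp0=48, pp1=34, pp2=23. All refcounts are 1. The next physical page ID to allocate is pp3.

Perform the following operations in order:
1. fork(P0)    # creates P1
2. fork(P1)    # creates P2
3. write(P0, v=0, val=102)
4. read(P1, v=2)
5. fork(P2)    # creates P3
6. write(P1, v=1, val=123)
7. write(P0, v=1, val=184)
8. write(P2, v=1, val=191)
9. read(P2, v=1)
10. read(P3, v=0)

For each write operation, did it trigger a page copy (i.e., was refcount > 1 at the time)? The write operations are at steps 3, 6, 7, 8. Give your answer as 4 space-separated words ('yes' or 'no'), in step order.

Op 1: fork(P0) -> P1. 3 ppages; refcounts: pp0:2 pp1:2 pp2:2
Op 2: fork(P1) -> P2. 3 ppages; refcounts: pp0:3 pp1:3 pp2:3
Op 3: write(P0, v0, 102). refcount(pp0)=3>1 -> COPY to pp3. 4 ppages; refcounts: pp0:2 pp1:3 pp2:3 pp3:1
Op 4: read(P1, v2) -> 23. No state change.
Op 5: fork(P2) -> P3. 4 ppages; refcounts: pp0:3 pp1:4 pp2:4 pp3:1
Op 6: write(P1, v1, 123). refcount(pp1)=4>1 -> COPY to pp4. 5 ppages; refcounts: pp0:3 pp1:3 pp2:4 pp3:1 pp4:1
Op 7: write(P0, v1, 184). refcount(pp1)=3>1 -> COPY to pp5. 6 ppages; refcounts: pp0:3 pp1:2 pp2:4 pp3:1 pp4:1 pp5:1
Op 8: write(P2, v1, 191). refcount(pp1)=2>1 -> COPY to pp6. 7 ppages; refcounts: pp0:3 pp1:1 pp2:4 pp3:1 pp4:1 pp5:1 pp6:1
Op 9: read(P2, v1) -> 191. No state change.
Op 10: read(P3, v0) -> 48. No state change.

yes yes yes yes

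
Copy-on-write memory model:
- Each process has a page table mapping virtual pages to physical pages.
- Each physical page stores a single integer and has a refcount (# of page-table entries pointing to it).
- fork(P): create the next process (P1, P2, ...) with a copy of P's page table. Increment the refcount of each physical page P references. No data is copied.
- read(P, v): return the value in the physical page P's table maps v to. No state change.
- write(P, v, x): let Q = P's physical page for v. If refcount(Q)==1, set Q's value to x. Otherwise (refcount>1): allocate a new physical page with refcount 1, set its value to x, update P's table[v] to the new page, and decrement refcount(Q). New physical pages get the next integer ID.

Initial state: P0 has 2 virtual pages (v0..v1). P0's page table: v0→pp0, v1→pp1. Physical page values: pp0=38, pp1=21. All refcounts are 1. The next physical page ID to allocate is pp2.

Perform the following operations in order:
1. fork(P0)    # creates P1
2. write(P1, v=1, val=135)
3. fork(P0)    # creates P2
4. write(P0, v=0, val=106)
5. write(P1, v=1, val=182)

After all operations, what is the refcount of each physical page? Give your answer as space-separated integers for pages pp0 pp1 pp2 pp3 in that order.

Op 1: fork(P0) -> P1. 2 ppages; refcounts: pp0:2 pp1:2
Op 2: write(P1, v1, 135). refcount(pp1)=2>1 -> COPY to pp2. 3 ppages; refcounts: pp0:2 pp1:1 pp2:1
Op 3: fork(P0) -> P2. 3 ppages; refcounts: pp0:3 pp1:2 pp2:1
Op 4: write(P0, v0, 106). refcount(pp0)=3>1 -> COPY to pp3. 4 ppages; refcounts: pp0:2 pp1:2 pp2:1 pp3:1
Op 5: write(P1, v1, 182). refcount(pp2)=1 -> write in place. 4 ppages; refcounts: pp0:2 pp1:2 pp2:1 pp3:1

Answer: 2 2 1 1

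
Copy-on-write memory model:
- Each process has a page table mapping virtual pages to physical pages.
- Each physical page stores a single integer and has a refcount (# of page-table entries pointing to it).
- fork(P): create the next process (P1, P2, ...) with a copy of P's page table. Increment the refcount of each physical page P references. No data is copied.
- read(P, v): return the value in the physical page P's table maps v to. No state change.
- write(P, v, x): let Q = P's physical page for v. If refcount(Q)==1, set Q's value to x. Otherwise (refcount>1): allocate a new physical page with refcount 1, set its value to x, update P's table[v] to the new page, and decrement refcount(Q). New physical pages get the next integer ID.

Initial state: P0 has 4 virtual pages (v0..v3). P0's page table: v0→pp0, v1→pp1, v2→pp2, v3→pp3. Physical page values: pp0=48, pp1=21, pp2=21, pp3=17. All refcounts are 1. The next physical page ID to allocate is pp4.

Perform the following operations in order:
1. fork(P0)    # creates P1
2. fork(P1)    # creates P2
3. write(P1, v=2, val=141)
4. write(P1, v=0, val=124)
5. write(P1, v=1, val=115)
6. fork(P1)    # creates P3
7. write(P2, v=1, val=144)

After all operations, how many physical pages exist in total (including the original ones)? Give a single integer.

Answer: 8

Derivation:
Op 1: fork(P0) -> P1. 4 ppages; refcounts: pp0:2 pp1:2 pp2:2 pp3:2
Op 2: fork(P1) -> P2. 4 ppages; refcounts: pp0:3 pp1:3 pp2:3 pp3:3
Op 3: write(P1, v2, 141). refcount(pp2)=3>1 -> COPY to pp4. 5 ppages; refcounts: pp0:3 pp1:3 pp2:2 pp3:3 pp4:1
Op 4: write(P1, v0, 124). refcount(pp0)=3>1 -> COPY to pp5. 6 ppages; refcounts: pp0:2 pp1:3 pp2:2 pp3:3 pp4:1 pp5:1
Op 5: write(P1, v1, 115). refcount(pp1)=3>1 -> COPY to pp6. 7 ppages; refcounts: pp0:2 pp1:2 pp2:2 pp3:3 pp4:1 pp5:1 pp6:1
Op 6: fork(P1) -> P3. 7 ppages; refcounts: pp0:2 pp1:2 pp2:2 pp3:4 pp4:2 pp5:2 pp6:2
Op 7: write(P2, v1, 144). refcount(pp1)=2>1 -> COPY to pp7. 8 ppages; refcounts: pp0:2 pp1:1 pp2:2 pp3:4 pp4:2 pp5:2 pp6:2 pp7:1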